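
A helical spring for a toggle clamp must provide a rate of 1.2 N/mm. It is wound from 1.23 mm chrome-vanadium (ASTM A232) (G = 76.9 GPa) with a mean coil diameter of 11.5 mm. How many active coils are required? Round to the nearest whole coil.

12

N_a = Gd⁴/(8D³k) = (76.9×10³ × 1.23⁴)/(8 × 11.5³ × 1.2)
    = 176014 / 14600.4 = 12.06 → 12 coils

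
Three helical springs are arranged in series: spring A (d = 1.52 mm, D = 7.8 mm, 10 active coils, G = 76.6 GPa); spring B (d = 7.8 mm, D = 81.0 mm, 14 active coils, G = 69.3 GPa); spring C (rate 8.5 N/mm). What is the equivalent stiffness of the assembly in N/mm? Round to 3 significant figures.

2.26 N/mm

k_A = Gd⁴/(8D³N_a) = (76.6×10³)(1.52⁴)/(8·7.8³·10) = 10.77 N/mm
k_B = Gd⁴/(8D³N_a) = (69.3×10³)(7.8⁴)/(8·81.0³·14) = 4.3096 N/mm
Series: 1/k_eq = 1/10.77 + 1/4.3096 + 1/8.5 = 0.44253; k_eq = 2.2597 N/mm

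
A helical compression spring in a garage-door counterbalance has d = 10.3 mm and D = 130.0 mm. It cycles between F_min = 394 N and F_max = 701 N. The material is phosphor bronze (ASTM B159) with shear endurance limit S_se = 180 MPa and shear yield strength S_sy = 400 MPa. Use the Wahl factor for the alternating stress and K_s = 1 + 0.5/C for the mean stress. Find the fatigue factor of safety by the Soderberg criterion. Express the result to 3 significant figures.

1.39

C = D/d = 130.0/10.3 = 12.6214; K_W = (4C−1)/(4C−4)+0.615/C = 1.1133; K_s = 1+0.5/C = 1.0396
F_a = (F_max−F_min)/2 = 153.5 N; F_m = (F_max+F_min)/2 = 547.5 N
τ_a = K_W·8F_aD/(πd³) = 1.1133 × 46.503 = 51.77 MPa
τ_m = K_s·8F_mD/(πd³) = 1.0396 × 165.87 = 172.44 MPa
Soderberg: 1/n_f = τ_a/S_se + τ_m/S_sy = 51.77/180 + 172.44/400 = 0.28761 + 0.43109 = 0.7187
n_f = 1/0.7187 = 1.391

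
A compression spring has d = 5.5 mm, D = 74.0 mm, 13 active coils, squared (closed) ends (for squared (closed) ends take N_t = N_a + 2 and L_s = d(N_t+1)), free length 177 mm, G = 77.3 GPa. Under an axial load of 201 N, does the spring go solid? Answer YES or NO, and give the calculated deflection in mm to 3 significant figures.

k = Gd⁴/(8D³N_a) = (77.3×10³)(5.5⁴)/(8·74.0³·13) = 1.6784 N/mm
N_t = 15; L_s = 5.5·16 = 88 mm; δ_solid = L₀ − L_s = 177 − 88 = 89 mm
δ = F/k = 201/1.6784 = 119.76 mm
δ ≥ δ_solid → spring goes solid

YES, δ = 120 mm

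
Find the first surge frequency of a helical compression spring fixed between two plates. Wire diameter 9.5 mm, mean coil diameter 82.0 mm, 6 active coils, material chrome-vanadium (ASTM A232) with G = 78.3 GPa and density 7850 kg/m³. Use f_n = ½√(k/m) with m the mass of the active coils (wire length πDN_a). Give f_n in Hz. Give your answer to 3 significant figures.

k = Gd⁴/(8D³N_a) = (78.3×10³)(9.5⁴)/(8·82.0³·6) = 24.098 N/mm = 24098 N/m
Wire length L = πDN_a = π·82.0·6 = 1545.7 mm
m = ρ·(πd²/4)·L = 7850 × 70.882×10⁻⁶ m² × 1.5457 m = 0.86005 kg
f_n = ½√(k/m) = 0.5·√(24098/0.86005) = 0.5·√(28019) = 83.694 Hz

83.7 Hz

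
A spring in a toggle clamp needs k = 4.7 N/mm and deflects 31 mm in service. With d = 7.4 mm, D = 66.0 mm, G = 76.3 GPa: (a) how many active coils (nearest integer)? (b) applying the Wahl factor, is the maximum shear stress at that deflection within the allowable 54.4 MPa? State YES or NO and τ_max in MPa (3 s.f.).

N_a = Gd⁴/(8D³k) = (76.3×10³)(7.4⁴)/(8·66.0³·4.7) = 21.17 → N_a = 21
Actual rate k = Gd⁴/(8D³·21) = 4.7371 N/mm
Working load F = kδ = 4.7371·31 = 146.85 N
C = 66.0/7.4 = 8.9189; K_W = (4C−1)/(4C−4)+0.615/C = 1.1637
τ_max = K_W·8FD/(πd³) = 1.1637·60.906 = 70.874 MPa
τ_max > 54.4 MPa → exceeds allowable

(a) 21 coils; (b) NO, τ_max = 70.9 MPa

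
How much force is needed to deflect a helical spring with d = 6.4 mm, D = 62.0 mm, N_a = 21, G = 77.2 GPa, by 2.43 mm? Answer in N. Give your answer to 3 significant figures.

k = Gd⁴/(8D³N_a) = (77.2×10³)(6.4⁴)/(8·62.0³·21) = 3.2348 N/mm
F = k·δ = 3.2348 × 2.43 = 7.8607 N

7.86 N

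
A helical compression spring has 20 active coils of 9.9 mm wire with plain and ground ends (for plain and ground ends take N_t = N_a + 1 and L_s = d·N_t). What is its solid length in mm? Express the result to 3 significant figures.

208 mm

plain and ground ends: N_t = N_a + 1 = 20 + 1 = 21
L_s = d·N_t = 9.9 × 21 = 207.9 mm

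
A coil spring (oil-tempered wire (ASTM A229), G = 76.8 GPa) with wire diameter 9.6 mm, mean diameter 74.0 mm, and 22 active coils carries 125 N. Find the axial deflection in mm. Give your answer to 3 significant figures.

13.7 mm

k = Gd⁴/(8D³N_a) = (76.8×10³)(9.6⁴)/(8·74.0³·22) = 9.1462 N/mm
δ = F/k = 125 / 9.1462 = 13.667 mm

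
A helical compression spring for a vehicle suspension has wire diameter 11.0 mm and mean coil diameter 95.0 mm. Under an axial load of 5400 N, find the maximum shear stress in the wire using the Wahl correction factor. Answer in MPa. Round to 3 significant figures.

Spring index C = D/d = 95.0/11.0 = 8.6364
K_W = (4C−1)/(4C−4) + 0.615/C = 33.545/30.545 + 0.0712 = 1.1694
τ₀ = 8FD/(πd³) = 8·5400·95.0/(π·11.0³) = 4.104e+06/4181.5 = 981.48 MPa
τ_max = K·τ₀ = 1.1694 × 981.48 = 1147.8 MPa

1150 MPa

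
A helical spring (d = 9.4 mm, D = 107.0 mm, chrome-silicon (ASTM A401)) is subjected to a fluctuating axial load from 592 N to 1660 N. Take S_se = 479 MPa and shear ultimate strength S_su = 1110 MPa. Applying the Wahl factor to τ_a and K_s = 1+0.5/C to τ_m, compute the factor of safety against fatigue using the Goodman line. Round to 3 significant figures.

C = D/d = 107.0/9.4 = 11.3830; K_W = (4C−1)/(4C−4)+0.615/C = 1.1263; K_s = 1+0.5/C = 1.0439
F_a = (F_max−F_min)/2 = 534 N; F_m = (F_max+F_min)/2 = 1126 N
τ_a = K_W·8F_aD/(πd³) = 1.1263 × 175.18 = 197.3 MPa
τ_m = K_s·8F_mD/(πd³) = 1.0439 × 369.38 = 385.61 MPa
Goodman: 1/n_f = τ_a/S_se + τ_m/S_su = 197.3/479 + 385.61/1110 = 0.41189 + 0.34740 = 0.75929
n_f = 1/0.75929 = 1.317

1.32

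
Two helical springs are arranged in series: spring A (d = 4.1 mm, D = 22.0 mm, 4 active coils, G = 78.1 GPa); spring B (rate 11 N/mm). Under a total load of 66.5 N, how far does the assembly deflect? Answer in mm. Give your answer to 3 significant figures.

k_A = Gd⁴/(8D³N_a) = (78.1×10³)(4.1⁴)/(8·22.0³·4) = 64.769 N/mm
Series: 1/k_eq = 1/64.769 + 1/11 = 0.10635; k_eq = 9.403 N/mm
δ = F/k_eq = 66.5/9.403 = 7.0722 mm

7.07 mm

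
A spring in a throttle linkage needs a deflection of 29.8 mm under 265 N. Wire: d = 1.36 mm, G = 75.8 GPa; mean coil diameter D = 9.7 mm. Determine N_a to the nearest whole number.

4

Required rate k = F/δ = 265/29.8 = 8.8926 N/mm
N_a = Gd⁴/(8D³k) = (75.8×10³ × 1.36⁴)/(8 × 9.7³ × 8.8926)
    = 259313 / 64928.4 = 3.994 → 4 coils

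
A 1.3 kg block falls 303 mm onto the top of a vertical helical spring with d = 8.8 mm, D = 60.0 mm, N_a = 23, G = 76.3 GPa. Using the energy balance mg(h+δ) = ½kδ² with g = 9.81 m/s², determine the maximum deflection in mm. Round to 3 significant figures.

k = Gd⁴/(8D³N_a) = (76.3×10³)(8.8⁴)/(8·60.0³·23) = 11.513 N/mm
W = mg = 1.3 × 9.81 = 12.753 N
½kδ² − Wδ − Wh = 0 → δ = (W + √(W² + 2kWh))/k
δ = (12.753 + √(162.64 + 88975.1))/11.513 = (12.753 + 298.56)/11.513 = 27.04 mm

27.0 mm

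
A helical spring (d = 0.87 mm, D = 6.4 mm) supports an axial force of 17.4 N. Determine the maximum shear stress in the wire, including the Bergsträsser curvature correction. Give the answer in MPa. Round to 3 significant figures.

512 MPa

Spring index C = D/d = 6.4/0.87 = 7.3563
K_B = (4C+2)/(4C−3) = 31.425/26.425 = 1.1892
τ₀ = 8FD/(πd³) = 8·17.4·6.4/(π·0.87³) = 890.88/2.0687 = 430.64 MPa
τ_max = K·τ₀ = 1.1892 × 430.64 = 512.12 MPa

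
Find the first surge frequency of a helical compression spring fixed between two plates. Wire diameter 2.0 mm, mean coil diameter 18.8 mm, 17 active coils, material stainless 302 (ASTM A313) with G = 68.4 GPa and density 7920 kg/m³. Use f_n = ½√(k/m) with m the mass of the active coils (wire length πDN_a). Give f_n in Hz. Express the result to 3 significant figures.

k = Gd⁴/(8D³N_a) = (68.4×10³)(2.0⁴)/(8·18.8³·17) = 1.2111 N/mm = 1211.1 N/m
Wire length L = πDN_a = π·18.8·17 = 1004.1 mm
m = ρ·(πd²/4)·L = 7920 × 3.1416×10⁻⁶ m² × 1.0041 m = 0.024982 kg
f_n = ½√(k/m) = 0.5·√(1211.1/0.024982) = 0.5·√(48477) = 110.09 Hz

110 Hz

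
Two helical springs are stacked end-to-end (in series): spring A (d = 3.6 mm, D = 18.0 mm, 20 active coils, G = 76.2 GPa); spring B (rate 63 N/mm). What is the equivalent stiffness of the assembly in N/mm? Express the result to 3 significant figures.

k_A = Gd⁴/(8D³N_a) = (76.2×10³)(3.6⁴)/(8·18.0³·20) = 13.716 N/mm
Series: 1/k_eq = 1/13.716 + 1/63 = 0.088781; k_eq = 11.264 N/mm

11.3 N/mm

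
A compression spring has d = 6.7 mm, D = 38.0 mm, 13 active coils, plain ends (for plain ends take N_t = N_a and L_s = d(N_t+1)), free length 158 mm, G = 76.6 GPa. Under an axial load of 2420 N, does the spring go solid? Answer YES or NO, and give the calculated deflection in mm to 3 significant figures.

k = Gd⁴/(8D³N_a) = (76.6×10³)(6.7⁴)/(8·38.0³·13) = 27.049 N/mm
N_t = 13; L_s = 6.7·14 = 93.8 mm; δ_solid = L₀ − L_s = 158 − 93.8 = 64.2 mm
δ = F/k = 2420/27.049 = 89.469 mm
δ ≥ δ_solid → spring goes solid

YES, δ = 89.5 mm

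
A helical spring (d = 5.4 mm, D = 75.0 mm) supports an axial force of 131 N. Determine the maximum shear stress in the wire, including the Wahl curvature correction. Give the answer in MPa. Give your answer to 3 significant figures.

175 MPa

Spring index C = D/d = 75.0/5.4 = 13.8889
K_W = (4C−1)/(4C−4) + 0.615/C = 54.556/51.556 + 0.0443 = 1.1025
τ₀ = 8FD/(πd³) = 8·131·75.0/(π·5.4³) = 78600/494.69 = 158.89 MPa
τ_max = K·τ₀ = 1.1025 × 158.89 = 175.17 MPa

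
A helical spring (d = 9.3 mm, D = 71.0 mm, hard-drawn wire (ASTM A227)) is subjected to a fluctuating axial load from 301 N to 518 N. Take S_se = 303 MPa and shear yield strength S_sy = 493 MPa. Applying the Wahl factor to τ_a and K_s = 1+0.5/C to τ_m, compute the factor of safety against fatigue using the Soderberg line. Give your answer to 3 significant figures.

C = D/d = 71.0/9.3 = 7.6344; K_W = (4C−1)/(4C−4)+0.615/C = 1.1936; K_s = 1+0.5/C = 1.0655
F_a = (F_max−F_min)/2 = 108.5 N; F_m = (F_max+F_min)/2 = 409.5 N
τ_a = K_W·8F_aD/(πd³) = 1.1936 × 24.388 = 29.11 MPa
τ_m = K_s·8F_mD/(πd³) = 1.0655 × 92.046 = 98.074 MPa
Soderberg: 1/n_f = τ_a/S_se + τ_m/S_sy = 29.11/303 + 98.074/493 = 0.09607 + 0.19893 = 0.29501
n_f = 1/0.29501 = 3.39

3.39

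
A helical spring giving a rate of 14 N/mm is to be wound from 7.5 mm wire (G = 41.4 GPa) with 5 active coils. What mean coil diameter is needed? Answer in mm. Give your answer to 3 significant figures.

61.6 mm

D = (Gd⁴/(8N_a·k))^(1/3) = (41.4×10³·7.5⁴/(8·5·14))^(1/3)
  = (233915)^(1/3) = 61.6149 mm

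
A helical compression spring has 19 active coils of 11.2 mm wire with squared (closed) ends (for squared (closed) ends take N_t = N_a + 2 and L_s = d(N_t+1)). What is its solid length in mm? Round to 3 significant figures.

squared (closed) ends: N_t = N_a + 2 = 19 + 2 = 21
L_s = d·(N_t+1) = 11.2 × 22 = 246.4 mm

246 mm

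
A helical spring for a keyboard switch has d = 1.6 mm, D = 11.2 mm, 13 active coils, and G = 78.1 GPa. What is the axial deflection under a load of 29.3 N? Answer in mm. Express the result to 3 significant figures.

k = Gd⁴/(8D³N_a) = (78.1×10³)(1.6⁴)/(8·11.2³·13) = 3.503 N/mm
δ = F/k = 29.3 / 3.503 = 8.3642 mm

8.36 mm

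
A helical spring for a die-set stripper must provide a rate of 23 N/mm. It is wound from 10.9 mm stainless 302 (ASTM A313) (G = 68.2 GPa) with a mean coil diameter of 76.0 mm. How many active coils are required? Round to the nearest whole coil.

N_a = Gd⁴/(8D³k) = (68.2×10³ × 10.9⁴)/(8 × 76.0³ × 23)
    = 9.62699e+08 / 8.07716e+07 = 11.92 → 12 coils

12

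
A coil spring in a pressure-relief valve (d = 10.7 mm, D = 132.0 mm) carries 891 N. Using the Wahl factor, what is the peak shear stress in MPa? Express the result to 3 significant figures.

273 MPa

Spring index C = D/d = 132.0/10.7 = 12.3364
K_W = (4C−1)/(4C−4) + 0.615/C = 48.346/45.346 + 0.0499 = 1.1160
τ₀ = 8FD/(πd³) = 8·891·132.0/(π·10.7³) = 940896/3848.6 = 244.48 MPa
τ_max = K·τ₀ = 1.1160 × 244.48 = 272.84 MPa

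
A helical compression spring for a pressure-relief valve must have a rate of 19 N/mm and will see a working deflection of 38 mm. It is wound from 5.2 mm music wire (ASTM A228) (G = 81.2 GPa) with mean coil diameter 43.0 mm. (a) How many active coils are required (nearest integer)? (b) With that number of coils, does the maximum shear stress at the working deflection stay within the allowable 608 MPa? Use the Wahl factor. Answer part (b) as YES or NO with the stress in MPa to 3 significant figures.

(a) 5 coils; (b) NO, τ_max = 651 MPa

N_a = Gd⁴/(8D³k) = (81.2×10³)(5.2⁴)/(8·43.0³·19) = 4.913 → N_a = 5
Actual rate k = Gd⁴/(8D³·5) = 18.668 N/mm
Working load F = kδ = 18.668·38 = 709.39 N
C = 43.0/5.2 = 8.2692; K_W = (4C−1)/(4C−4)+0.615/C = 1.1775
τ_max = K_W·8FD/(πd³) = 1.1775·552.44 = 650.53 MPa
τ_max > 608 MPa → exceeds allowable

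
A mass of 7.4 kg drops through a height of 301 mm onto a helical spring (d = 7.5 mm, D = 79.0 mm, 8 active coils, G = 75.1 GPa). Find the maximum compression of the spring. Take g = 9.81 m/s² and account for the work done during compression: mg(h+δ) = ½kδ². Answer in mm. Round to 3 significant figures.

k = Gd⁴/(8D³N_a) = (75.1×10³)(7.5⁴)/(8·79.0³·8) = 7.5305 N/mm
W = mg = 7.4 × 9.81 = 72.594 N
½kδ² − Wδ − Wh = 0 → δ = (W + √(W² + 2kWh))/k
δ = (72.594 + √(5269.9 + 329095))/7.5305 = (72.594 + 578.24)/7.5305 = 86.427 mm

86.4 mm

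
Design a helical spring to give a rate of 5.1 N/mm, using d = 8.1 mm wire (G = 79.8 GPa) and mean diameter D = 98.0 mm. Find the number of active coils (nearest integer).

N_a = Gd⁴/(8D³k) = (79.8×10³ × 8.1⁴)/(8 × 98.0³ × 5.1)
    = 3.43513e+08 / 3.84006e+07 = 8.945 → 9 coils

9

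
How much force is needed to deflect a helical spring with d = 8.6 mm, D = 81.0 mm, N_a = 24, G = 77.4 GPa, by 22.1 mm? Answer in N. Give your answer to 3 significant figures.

91.7 N

k = Gd⁴/(8D³N_a) = (77.4×10³)(8.6⁴)/(8·81.0³·24) = 4.1493 N/mm
F = k·δ = 4.1493 × 22.1 = 91.7 N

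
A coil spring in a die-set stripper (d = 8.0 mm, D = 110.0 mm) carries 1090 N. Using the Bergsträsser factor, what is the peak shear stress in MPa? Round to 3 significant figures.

Spring index C = D/d = 110.0/8.0 = 13.7500
K_B = (4C+2)/(4C−3) = 57.000/52.000 = 1.0962
τ₀ = 8FD/(πd³) = 8·1090·110.0/(π·8.0³) = 959200/1608.5 = 596.33 MPa
τ_max = K·τ₀ = 1.0962 × 596.33 = 653.67 MPa

654 MPa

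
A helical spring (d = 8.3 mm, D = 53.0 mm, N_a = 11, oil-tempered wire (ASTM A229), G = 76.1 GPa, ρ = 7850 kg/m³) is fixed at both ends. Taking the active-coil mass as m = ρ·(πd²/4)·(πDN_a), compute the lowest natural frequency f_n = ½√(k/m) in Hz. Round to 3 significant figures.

94.1 Hz

k = Gd⁴/(8D³N_a) = (76.1×10³)(8.3⁴)/(8·53.0³·11) = 27.567 N/mm = 27567 N/m
Wire length L = πDN_a = π·53.0·11 = 1831.5 mm
m = ρ·(πd²/4)·L = 7850 × 54.106×10⁻⁶ m² × 1.8315 m = 0.77792 kg
f_n = ½√(k/m) = 0.5·√(27567/0.77792) = 0.5·√(35437) = 94.123 Hz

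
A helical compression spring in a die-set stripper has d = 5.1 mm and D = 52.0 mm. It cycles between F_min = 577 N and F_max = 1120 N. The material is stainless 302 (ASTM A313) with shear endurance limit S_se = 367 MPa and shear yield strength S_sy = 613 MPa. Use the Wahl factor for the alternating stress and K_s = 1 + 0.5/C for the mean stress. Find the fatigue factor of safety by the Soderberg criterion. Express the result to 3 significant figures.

C = D/d = 52.0/5.1 = 10.1961; K_W = (4C−1)/(4C−4)+0.615/C = 1.1419; K_s = 1+0.5/C = 1.0490
F_a = (F_max−F_min)/2 = 271.5 N; F_m = (F_max+F_min)/2 = 848.5 N
τ_a = K_W·8F_aD/(πd³) = 1.1419 × 271.02 = 309.47 MPa
τ_m = K_s·8F_mD/(πd³) = 1.0490 × 847 = 888.54 MPa
Soderberg: 1/n_f = τ_a/S_se + τ_m/S_sy = 309.47/367 + 888.54/613 = 0.84325 + 1.44949 = 2.2927
n_f = 1/2.2927 = 0.4362

0.436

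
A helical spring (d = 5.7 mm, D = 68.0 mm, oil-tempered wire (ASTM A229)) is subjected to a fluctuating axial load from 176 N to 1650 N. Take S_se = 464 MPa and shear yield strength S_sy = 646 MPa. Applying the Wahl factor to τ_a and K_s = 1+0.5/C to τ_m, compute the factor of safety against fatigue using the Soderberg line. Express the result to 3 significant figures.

0.329

C = D/d = 68.0/5.7 = 11.9298; K_W = (4C−1)/(4C−4)+0.615/C = 1.1202; K_s = 1+0.5/C = 1.0419
F_a = (F_max−F_min)/2 = 737 N; F_m = (F_max+F_min)/2 = 913 N
τ_a = K_W·8F_aD/(πd³) = 1.1202 × 689.12 = 771.93 MPa
τ_m = K_s·8F_mD/(πd³) = 1.0419 × 853.68 = 889.46 MPa
Soderberg: 1/n_f = τ_a/S_se + τ_m/S_sy = 771.93/464 + 889.46/646 = 1.66364 + 1.37687 = 3.0405
n_f = 1/3.0405 = 0.3289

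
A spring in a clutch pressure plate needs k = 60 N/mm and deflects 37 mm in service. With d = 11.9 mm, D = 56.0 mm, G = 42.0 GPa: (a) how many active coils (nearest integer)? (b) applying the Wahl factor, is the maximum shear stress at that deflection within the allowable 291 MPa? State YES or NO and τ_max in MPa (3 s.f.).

(a) 10 coils; (b) YES, τ_max = 250 MPa

N_a = Gd⁴/(8D³k) = (42.0×10³)(11.9⁴)/(8·56.0³·60) = 9.992 → N_a = 10
Actual rate k = Gd⁴/(8D³·10) = 59.949 N/mm
Working load F = kδ = 59.949·37 = 2218.1 N
C = 56.0/11.9 = 4.7059; K_W = (4C−1)/(4C−4)+0.615/C = 1.3331
τ_max = K_W·8FD/(πd³) = 1.3331·187.7 = 250.22 MPa
τ_max ≤ 291 MPa → acceptable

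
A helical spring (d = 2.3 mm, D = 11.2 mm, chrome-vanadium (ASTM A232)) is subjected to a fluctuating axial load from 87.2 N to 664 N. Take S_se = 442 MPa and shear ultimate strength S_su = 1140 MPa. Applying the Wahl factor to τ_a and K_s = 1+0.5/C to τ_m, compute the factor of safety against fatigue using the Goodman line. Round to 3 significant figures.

0.348

C = D/d = 11.2/2.3 = 4.8696; K_W = (4C−1)/(4C−4)+0.615/C = 1.3201; K_s = 1+0.5/C = 1.1027
F_a = (F_max−F_min)/2 = 288.4 N; F_m = (F_max+F_min)/2 = 375.6 N
τ_a = K_W·8F_aD/(πd³) = 1.3201 × 676.04 = 892.45 MPa
τ_m = K_s·8F_mD/(πd³) = 1.1027 × 880.44 = 970.84 MPa
Goodman: 1/n_f = τ_a/S_se + τ_m/S_su = 892.45/442 + 970.84/1140 = 2.01911 + 0.85162 = 2.8707
n_f = 1/2.8707 = 0.3483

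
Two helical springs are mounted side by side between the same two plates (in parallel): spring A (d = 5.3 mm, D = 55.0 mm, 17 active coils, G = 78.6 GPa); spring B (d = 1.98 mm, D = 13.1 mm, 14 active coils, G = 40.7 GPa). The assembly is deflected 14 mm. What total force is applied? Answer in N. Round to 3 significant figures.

73.2 N

k_A = Gd⁴/(8D³N_a) = (78.6×10³)(5.3⁴)/(8·55.0³·17) = 2.7409 N/mm
k_B = Gd⁴/(8D³N_a) = (40.7×10³)(1.98⁴)/(8·13.1³·14) = 2.4844 N/mm
Parallel: k_eq = 2.7409 + 2.4844 = 5.2253 N/mm
F = k_eq·δ = 5.2253·14 = 73.155 N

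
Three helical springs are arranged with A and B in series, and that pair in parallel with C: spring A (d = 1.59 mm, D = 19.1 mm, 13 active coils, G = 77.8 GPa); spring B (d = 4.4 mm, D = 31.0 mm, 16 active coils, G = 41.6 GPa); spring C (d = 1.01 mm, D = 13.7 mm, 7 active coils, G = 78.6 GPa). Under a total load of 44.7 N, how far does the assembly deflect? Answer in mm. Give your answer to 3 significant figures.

38.7 mm

k_A = Gd⁴/(8D³N_a) = (77.8×10³)(1.59⁴)/(8·19.1³·13) = 0.68617 N/mm
k_B = Gd⁴/(8D³N_a) = (41.6×10³)(4.4⁴)/(8·31.0³·16) = 4.0889 N/mm
k_C = Gd⁴/(8D³N_a) = (78.6×10³)(1.01⁴)/(8·13.7³·7) = 0.56801 N/mm
Springs A,B series: k_AB = 1/(1/0.68617+1/4.0889) = 0.58757 N/mm; parallel with C: k_eq = 0.58757+0.56801 = 1.1556 N/mm
δ = F/k_eq = 44.7/1.1556 = 38.682 mm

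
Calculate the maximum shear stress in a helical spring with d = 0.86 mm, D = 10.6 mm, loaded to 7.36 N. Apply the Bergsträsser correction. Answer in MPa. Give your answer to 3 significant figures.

346 MPa

Spring index C = D/d = 10.6/0.86 = 12.3256
K_B = (4C+2)/(4C−3) = 51.302/46.302 = 1.1080
τ₀ = 8FD/(πd³) = 8·7.36·10.6/(π·0.86³) = 624.128/1.9982 = 312.34 MPa
τ_max = K·τ₀ = 1.1080 × 312.34 = 346.07 MPa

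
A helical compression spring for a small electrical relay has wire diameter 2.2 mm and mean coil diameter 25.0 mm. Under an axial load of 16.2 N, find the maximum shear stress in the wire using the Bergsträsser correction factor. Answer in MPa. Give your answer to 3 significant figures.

Spring index C = D/d = 25.0/2.2 = 11.3636
K_B = (4C+2)/(4C−3) = 47.455/42.455 = 1.1178
τ₀ = 8FD/(πd³) = 8·16.2·25.0/(π·2.2³) = 3240/33.452 = 96.856 MPa
τ_max = K·τ₀ = 1.1178 × 96.856 = 108.26 MPa

108 MPa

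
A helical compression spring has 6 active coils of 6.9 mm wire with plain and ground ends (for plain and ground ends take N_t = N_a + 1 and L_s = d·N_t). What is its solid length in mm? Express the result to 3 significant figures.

plain and ground ends: N_t = N_a + 1 = 6 + 1 = 7
L_s = d·N_t = 6.9 × 7 = 48.3 mm

48.3 mm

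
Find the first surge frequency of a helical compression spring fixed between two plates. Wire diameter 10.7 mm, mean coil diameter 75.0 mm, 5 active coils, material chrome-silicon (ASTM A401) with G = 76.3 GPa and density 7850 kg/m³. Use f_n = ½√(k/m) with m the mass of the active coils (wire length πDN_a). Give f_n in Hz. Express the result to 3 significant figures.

k = Gd⁴/(8D³N_a) = (76.3×10³)(10.7⁴)/(8·75.0³·5) = 59.267 N/mm = 59267 N/m
Wire length L = πDN_a = π·75.0·5 = 1178.1 mm
m = ρ·(πd²/4)·L = 7850 × 89.92×10⁻⁶ m² × 1.1781 m = 0.83159 kg
f_n = ½√(k/m) = 0.5·√(59267/0.83159) = 0.5·√(71270) = 133.48 Hz

133 Hz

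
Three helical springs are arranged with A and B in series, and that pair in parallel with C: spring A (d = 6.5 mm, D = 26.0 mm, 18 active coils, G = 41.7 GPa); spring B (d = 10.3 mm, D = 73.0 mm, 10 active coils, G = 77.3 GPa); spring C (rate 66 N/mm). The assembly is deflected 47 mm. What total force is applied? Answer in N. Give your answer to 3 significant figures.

k_A = Gd⁴/(8D³N_a) = (41.7×10³)(6.5⁴)/(8·26.0³·18) = 29.411 N/mm
k_B = Gd⁴/(8D³N_a) = (77.3×10³)(10.3⁴)/(8·73.0³·10) = 27.956 N/mm
Springs A,B series: k_AB = 1/(1/29.411+1/27.956) = 14.332 N/mm; parallel with C: k_eq = 14.332+66 = 80.332 N/mm
F = k_eq·δ = 80.332·47 = 3775.6 N

3780 N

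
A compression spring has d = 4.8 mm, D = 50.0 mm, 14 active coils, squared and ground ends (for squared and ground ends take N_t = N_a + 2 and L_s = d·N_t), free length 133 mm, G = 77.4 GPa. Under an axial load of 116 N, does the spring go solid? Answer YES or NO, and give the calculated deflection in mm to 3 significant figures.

k = Gd⁴/(8D³N_a) = (77.4×10³)(4.8⁴)/(8·50.0³·14) = 2.9348 N/mm
N_t = 16; L_s = 4.8·16 = 76.8 mm; δ_solid = L₀ − L_s = 133 − 76.8 = 56.2 mm
δ = F/k = 116/2.9348 = 39.526 mm
δ < δ_solid → spring does not go solid

NO, δ = 39.5 mm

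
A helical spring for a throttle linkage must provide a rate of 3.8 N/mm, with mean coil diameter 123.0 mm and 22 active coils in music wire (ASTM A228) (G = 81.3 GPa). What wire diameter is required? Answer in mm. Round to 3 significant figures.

d = (8D³N_a·k / G)^(1/4) = (8·123.0³·22·3.8 / (81.3×10³))^0.25
  = (15308)^0.25 = 11.1232 mm

11.1 mm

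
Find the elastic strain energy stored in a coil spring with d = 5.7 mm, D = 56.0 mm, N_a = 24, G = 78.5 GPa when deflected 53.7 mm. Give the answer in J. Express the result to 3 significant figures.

k = Gd⁴/(8D³N_a) = (78.5×10³)(5.7⁴)/(8·56.0³·24) = 2.4576 N/mm
U = ½kδ² = 0.5 × 2.4576 × 53.7² = 3543.4 N·mm = 3.5434 J

3.54 J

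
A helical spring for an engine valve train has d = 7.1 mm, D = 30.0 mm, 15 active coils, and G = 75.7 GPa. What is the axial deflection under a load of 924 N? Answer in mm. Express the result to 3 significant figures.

k = Gd⁴/(8D³N_a) = (75.7×10³)(7.1⁴)/(8·30.0³·15) = 59.372 N/mm
δ = F/k = 924 / 59.372 = 15.563 mm

15.6 mm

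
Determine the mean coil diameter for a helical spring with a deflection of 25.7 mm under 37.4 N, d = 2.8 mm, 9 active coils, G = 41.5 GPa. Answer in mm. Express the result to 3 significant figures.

29.0 mm

Required rate k = F/δ = 37.4/25.7 = 1.4553 N/mm
D = (Gd⁴/(8N_a·k))^(1/3) = (41.5×10³·2.8⁴/(8·9·1.4553))^(1/3)
  = (24345)^(1/3) = 28.9825 mm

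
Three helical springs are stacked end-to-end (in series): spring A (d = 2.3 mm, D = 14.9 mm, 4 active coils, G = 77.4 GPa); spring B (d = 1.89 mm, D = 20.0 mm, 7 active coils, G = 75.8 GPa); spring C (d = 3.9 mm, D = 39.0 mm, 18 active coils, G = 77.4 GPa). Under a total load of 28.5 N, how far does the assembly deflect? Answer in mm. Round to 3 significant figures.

28.2 mm

k_A = Gd⁴/(8D³N_a) = (77.4×10³)(2.3⁴)/(8·14.9³·4) = 20.462 N/mm
k_B = Gd⁴/(8D³N_a) = (75.8×10³)(1.89⁴)/(8·20.0³·7) = 2.1589 N/mm
k_C = Gd⁴/(8D³N_a) = (77.4×10³)(3.9⁴)/(8·39.0³·18) = 2.0962 N/mm
Series: 1/k_eq = 1/20.462 + 1/2.1589 + 1/2.0962 = 0.98911; k_eq = 1.011 N/mm
δ = F/k_eq = 28.5/1.011 = 28.19 mm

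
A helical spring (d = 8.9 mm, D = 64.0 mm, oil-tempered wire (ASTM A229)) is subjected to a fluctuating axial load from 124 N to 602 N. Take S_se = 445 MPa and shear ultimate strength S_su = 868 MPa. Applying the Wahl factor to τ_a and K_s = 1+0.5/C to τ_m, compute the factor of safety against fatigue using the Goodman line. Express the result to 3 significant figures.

3.95

C = D/d = 64.0/8.9 = 7.1910; K_W = (4C−1)/(4C−4)+0.615/C = 1.2067; K_s = 1+0.5/C = 1.0695
F_a = (F_max−F_min)/2 = 239 N; F_m = (F_max+F_min)/2 = 363 N
τ_a = K_W·8F_aD/(πd³) = 1.2067 × 55.252 = 66.671 MPa
τ_m = K_s·8F_mD/(πd³) = 1.0695 × 83.918 = 89.753 MPa
Goodman: 1/n_f = τ_a/S_se + τ_m/S_su = 66.671/445 + 89.753/868 = 0.14982 + 0.10340 = 0.25322
n_f = 1/0.25322 = 3.949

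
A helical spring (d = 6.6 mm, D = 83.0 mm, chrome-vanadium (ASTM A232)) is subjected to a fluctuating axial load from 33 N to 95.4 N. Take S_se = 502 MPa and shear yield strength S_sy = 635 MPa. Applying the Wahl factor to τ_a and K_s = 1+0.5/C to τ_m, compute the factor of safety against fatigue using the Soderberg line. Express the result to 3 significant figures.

C = D/d = 83.0/6.6 = 12.5758; K_W = (4C−1)/(4C−4)+0.615/C = 1.1137; K_s = 1+0.5/C = 1.0398
F_a = (F_max−F_min)/2 = 31.2 N; F_m = (F_max+F_min)/2 = 64.2 N
τ_a = K_W·8F_aD/(πd³) = 1.1137 × 22.937 = 25.545 MPa
τ_m = K_s·8F_mD/(πd³) = 1.0398 × 47.198 = 49.074 MPa
Soderberg: 1/n_f = τ_a/S_se + τ_m/S_sy = 25.545/502 + 49.074/635 = 0.05089 + 0.07728 = 0.12817
n_f = 1/0.12817 = 7.802

7.80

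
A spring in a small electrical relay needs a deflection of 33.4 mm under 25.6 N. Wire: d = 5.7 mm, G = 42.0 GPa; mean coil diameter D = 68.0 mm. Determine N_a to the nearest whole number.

Required rate k = F/δ = 25.6/33.4 = 0.76647 N/mm
N_a = Gd⁴/(8D³k) = (42.0×10³ × 5.7⁴)/(8 × 68.0³ × 0.76647)
    = 4.43352e+07 / 1.92801e+06 = 23 → 23 coils

23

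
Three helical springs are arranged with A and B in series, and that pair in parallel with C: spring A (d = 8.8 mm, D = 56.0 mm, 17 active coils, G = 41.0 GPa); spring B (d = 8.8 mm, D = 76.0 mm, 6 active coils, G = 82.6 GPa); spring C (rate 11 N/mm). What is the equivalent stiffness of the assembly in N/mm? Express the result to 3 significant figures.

18.2 N/mm

k_A = Gd⁴/(8D³N_a) = (41.0×10³)(8.8⁴)/(8·56.0³·17) = 10.295 N/mm
k_B = Gd⁴/(8D³N_a) = (82.6×10³)(8.8⁴)/(8·76.0³·6) = 23.509 N/mm
Springs A,B series: k_AB = 1/(1/10.295+1/23.509) = 7.1595 N/mm; parallel with C: k_eq = 7.1595+11 = 18.159 N/mm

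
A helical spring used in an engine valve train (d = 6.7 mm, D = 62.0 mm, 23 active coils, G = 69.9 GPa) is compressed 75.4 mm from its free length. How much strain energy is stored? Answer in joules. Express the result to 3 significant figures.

9.13 J

k = Gd⁴/(8D³N_a) = (69.9×10³)(6.7⁴)/(8·62.0³·23) = 3.2121 N/mm
U = ½kδ² = 0.5 × 3.2121 × 75.4² = 9130.5 N·mm = 9.1305 J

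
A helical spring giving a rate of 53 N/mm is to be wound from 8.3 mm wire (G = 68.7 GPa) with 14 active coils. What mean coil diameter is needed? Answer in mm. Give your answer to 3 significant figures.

D = (Gd⁴/(8N_a·k))^(1/3) = (68.7×10³·8.3⁴/(8·14·53))^(1/3)
  = (54925.7)^(1/3) = 38.0124 mm

38.0 mm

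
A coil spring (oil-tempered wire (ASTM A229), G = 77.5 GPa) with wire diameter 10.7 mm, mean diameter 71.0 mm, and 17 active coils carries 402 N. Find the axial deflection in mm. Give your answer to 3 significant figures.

k = Gd⁴/(8D³N_a) = (77.5×10³)(10.7⁴)/(8·71.0³·17) = 20.87 N/mm
δ = F/k = 402 / 20.87 = 19.262 mm

19.3 mm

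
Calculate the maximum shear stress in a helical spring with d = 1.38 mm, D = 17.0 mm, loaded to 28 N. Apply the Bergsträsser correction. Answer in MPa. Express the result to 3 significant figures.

511 MPa

Spring index C = D/d = 17.0/1.38 = 12.3188
K_B = (4C+2)/(4C−3) = 51.275/46.275 = 1.1080
τ₀ = 8FD/(πd³) = 8·28·17.0/(π·1.38³) = 3808/8.2563 = 461.22 MPa
τ_max = K·τ₀ = 1.1080 × 461.22 = 511.06 MPa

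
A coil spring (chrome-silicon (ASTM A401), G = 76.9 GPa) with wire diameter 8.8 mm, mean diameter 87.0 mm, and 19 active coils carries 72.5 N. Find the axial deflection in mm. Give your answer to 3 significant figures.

k = Gd⁴/(8D³N_a) = (76.9×10³)(8.8⁴)/(8·87.0³·19) = 4.6074 N/mm
δ = F/k = 72.5 / 4.6074 = 15.736 mm

15.7 mm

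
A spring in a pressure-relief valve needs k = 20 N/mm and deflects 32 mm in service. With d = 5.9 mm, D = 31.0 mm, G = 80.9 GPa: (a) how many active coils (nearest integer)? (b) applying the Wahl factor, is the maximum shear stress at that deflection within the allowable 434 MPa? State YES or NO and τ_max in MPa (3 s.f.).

(a) 21 coils; (b) YES, τ_max = 312 MPa

N_a = Gd⁴/(8D³k) = (80.9×10³)(5.9⁴)/(8·31.0³·20) = 20.57 → N_a = 21
Actual rate k = Gd⁴/(8D³·21) = 19.587 N/mm
Working load F = kδ = 19.587·32 = 626.78 N
C = 31.0/5.9 = 5.2542; K_W = (4C−1)/(4C−4)+0.615/C = 1.2933
τ_max = K_W·8FD/(πd³) = 1.2933·240.91 = 311.58 MPa
τ_max ≤ 434 MPa → acceptable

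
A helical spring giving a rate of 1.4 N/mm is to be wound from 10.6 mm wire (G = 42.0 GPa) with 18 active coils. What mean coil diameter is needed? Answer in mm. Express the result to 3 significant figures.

D = (Gd⁴/(8N_a·k))^(1/3) = (42.0×10³·10.6⁴/(8·18·1.4))^(1/3)
  = (2.63016e+06)^(1/3) = 138.0365 mm

138 mm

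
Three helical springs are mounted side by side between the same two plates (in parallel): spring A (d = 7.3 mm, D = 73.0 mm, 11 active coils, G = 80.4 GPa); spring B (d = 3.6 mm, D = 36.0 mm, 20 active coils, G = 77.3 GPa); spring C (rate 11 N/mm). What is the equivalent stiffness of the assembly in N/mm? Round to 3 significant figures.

19.4 N/mm

k_A = Gd⁴/(8D³N_a) = (80.4×10³)(7.3⁴)/(8·73.0³·11) = 6.6695 N/mm
k_B = Gd⁴/(8D³N_a) = (77.3×10³)(3.6⁴)/(8·36.0³·20) = 1.7392 N/mm
Parallel: k_eq = 6.6695 + 1.7392 + 11 = 19.409 N/mm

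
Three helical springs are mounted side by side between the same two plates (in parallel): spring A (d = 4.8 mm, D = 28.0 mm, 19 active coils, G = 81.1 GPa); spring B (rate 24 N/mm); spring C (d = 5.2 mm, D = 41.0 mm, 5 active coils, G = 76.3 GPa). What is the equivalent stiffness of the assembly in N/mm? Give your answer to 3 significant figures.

k_A = Gd⁴/(8D³N_a) = (81.1×10³)(4.8⁴)/(8·28.0³·19) = 12.902 N/mm
k_C = Gd⁴/(8D³N_a) = (76.3×10³)(5.2⁴)/(8·41.0³·5) = 20.236 N/mm
Parallel: k_eq = 12.902 + 24 + 20.236 = 57.138 N/mm

57.1 N/mm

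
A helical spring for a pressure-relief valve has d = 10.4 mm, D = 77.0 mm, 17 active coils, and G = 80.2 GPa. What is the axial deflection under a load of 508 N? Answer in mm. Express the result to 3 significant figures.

33.6 mm

k = Gd⁴/(8D³N_a) = (80.2×10³)(10.4⁴)/(8·77.0³·17) = 15.111 N/mm
δ = F/k = 508 / 15.111 = 33.618 mm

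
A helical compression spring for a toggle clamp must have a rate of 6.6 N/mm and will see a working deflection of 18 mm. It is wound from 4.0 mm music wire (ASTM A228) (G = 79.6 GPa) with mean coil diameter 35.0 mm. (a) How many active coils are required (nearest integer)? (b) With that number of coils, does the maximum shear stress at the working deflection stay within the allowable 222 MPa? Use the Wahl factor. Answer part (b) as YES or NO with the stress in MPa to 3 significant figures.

(a) 9 coils; (b) YES, τ_max = 193 MPa

N_a = Gd⁴/(8D³k) = (79.6×10³)(4.0⁴)/(8·35.0³·6.6) = 9.002 → N_a = 9
Actual rate k = Gd⁴/(8D³·9) = 6.6011 N/mm
Working load F = kδ = 6.6011·18 = 118.82 N
C = 35.0/4.0 = 8.7500; K_W = (4C−1)/(4C−4)+0.615/C = 1.1671
τ_max = K_W·8FD/(πd³) = 1.1671·165.47 = 193.11 MPa
τ_max ≤ 222 MPa → acceptable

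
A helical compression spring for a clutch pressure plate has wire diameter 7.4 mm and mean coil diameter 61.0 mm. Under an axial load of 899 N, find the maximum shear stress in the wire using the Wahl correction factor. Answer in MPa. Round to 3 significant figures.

406 MPa

Spring index C = D/d = 61.0/7.4 = 8.2432
K_W = (4C−1)/(4C−4) + 0.615/C = 31.973/28.973 + 0.0746 = 1.1782
τ₀ = 8FD/(πd³) = 8·899·61.0/(π·7.4³) = 438712/1273 = 344.62 MPa
τ_max = K·τ₀ = 1.1782 × 344.62 = 406.01 MPa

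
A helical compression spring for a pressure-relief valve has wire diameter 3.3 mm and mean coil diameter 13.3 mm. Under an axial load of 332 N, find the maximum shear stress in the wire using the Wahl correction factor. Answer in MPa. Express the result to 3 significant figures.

438 MPa

Spring index C = D/d = 13.3/3.3 = 4.0303
K_W = (4C−1)/(4C−4) + 0.615/C = 15.121/12.121 + 0.1526 = 1.4001
τ₀ = 8FD/(πd³) = 8·332·13.3/(π·3.3³) = 35324.8/112.9 = 312.89 MPa
τ_max = K·τ₀ = 1.4001 × 312.89 = 438.07 MPa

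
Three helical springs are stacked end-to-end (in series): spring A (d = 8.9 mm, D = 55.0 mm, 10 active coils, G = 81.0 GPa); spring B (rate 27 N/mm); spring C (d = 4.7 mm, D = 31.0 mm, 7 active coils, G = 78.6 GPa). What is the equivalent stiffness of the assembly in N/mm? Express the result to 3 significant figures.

9.37 N/mm

k_A = Gd⁴/(8D³N_a) = (81.0×10³)(8.9⁴)/(8·55.0³·10) = 38.183 N/mm
k_C = Gd⁴/(8D³N_a) = (78.6×10³)(4.7⁴)/(8·31.0³·7) = 22.99 N/mm
Series: 1/k_eq = 1/38.183 + 1/27 + 1/22.99 = 0.10672; k_eq = 9.37 N/mm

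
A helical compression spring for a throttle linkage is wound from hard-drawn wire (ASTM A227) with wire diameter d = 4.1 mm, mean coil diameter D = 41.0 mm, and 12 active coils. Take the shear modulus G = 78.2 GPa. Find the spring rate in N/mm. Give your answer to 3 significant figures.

k = Gd⁴/(8D³N_a) = (78.2×10³ × 4.1⁴) / (8 × 41.0³ × 12)
  = 2.20975e+07 / 6.61642e+06 = 3.3398 N/mm

3.34 N/mm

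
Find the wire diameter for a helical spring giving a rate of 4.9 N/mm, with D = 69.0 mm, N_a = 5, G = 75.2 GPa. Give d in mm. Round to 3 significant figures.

5.41 mm

d = (8D³N_a·k / G)^(1/4) = (8·69.0³·5·4.9 / (75.2×10³))^0.25
  = (856.22)^0.25 = 5.4094 mm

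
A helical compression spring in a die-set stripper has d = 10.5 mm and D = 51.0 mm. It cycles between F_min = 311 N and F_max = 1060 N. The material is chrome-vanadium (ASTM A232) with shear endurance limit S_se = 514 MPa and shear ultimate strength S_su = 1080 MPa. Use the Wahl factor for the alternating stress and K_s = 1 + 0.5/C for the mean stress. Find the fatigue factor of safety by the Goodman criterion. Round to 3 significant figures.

C = D/d = 51.0/10.5 = 4.8571; K_W = (4C−1)/(4C−4)+0.615/C = 1.3211; K_s = 1+0.5/C = 1.1029
F_a = (F_max−F_min)/2 = 374.5 N; F_m = (F_max+F_min)/2 = 685.5 N
τ_a = K_W·8F_aD/(πd³) = 1.3211 × 42.014 = 55.503 MPa
τ_m = K_s·8F_mD/(πd³) = 1.1029 × 76.904 = 84.821 MPa
Goodman: 1/n_f = τ_a/S_se + τ_m/S_su = 55.503/514 + 84.821/1080 = 0.10798 + 0.07854 = 0.18652
n_f = 1/0.18652 = 5.361

5.36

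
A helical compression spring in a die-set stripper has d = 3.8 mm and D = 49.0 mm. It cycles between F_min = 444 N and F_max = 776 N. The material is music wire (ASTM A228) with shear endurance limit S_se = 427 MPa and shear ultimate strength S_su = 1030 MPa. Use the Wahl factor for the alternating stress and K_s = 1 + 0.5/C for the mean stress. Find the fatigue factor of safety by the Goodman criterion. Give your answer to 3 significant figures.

C = D/d = 49.0/3.8 = 12.8947; K_W = (4C−1)/(4C−4)+0.615/C = 1.1107; K_s = 1+0.5/C = 1.0388
F_a = (F_max−F_min)/2 = 166 N; F_m = (F_max+F_min)/2 = 610 N
τ_a = K_W·8F_aD/(πd³) = 1.1107 × 377.48 = 419.28 MPa
τ_m = K_s·8F_mD/(πd³) = 1.0388 × 1387.1 = 1440.9 MPa
Goodman: 1/n_f = τ_a/S_se + τ_m/S_su = 419.28/427 + 1440.9/1030 = 0.98193 + 1.39894 = 2.3809
n_f = 1/2.3809 = 0.42

0.420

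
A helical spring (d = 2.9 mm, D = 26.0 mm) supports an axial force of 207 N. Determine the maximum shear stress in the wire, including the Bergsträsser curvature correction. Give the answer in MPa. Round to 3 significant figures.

647 MPa

Spring index C = D/d = 26.0/2.9 = 8.9655
K_B = (4C+2)/(4C−3) = 37.862/32.862 = 1.1522
τ₀ = 8FD/(πd³) = 8·207·26.0/(π·2.9³) = 43056/76.62 = 561.94 MPa
τ_max = K·τ₀ = 1.1522 × 561.94 = 647.44 MPa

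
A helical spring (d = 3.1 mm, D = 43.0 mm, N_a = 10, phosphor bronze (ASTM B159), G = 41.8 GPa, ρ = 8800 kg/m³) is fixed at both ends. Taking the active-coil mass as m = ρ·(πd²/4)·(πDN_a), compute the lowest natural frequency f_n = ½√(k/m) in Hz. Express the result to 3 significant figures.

k = Gd⁴/(8D³N_a) = (41.8×10³)(3.1⁴)/(8·43.0³·10) = 0.60691 N/mm = 606.91 N/m
Wire length L = πDN_a = π·43.0·10 = 1350.9 mm
m = ρ·(πd²/4)·L = 8800 × 7.5477×10⁻⁶ m² × 1.3509 m = 0.089725 kg
f_n = ½√(k/m) = 0.5·√(606.91/0.089725) = 0.5·√(6764.2) = 41.122 Hz

41.1 Hz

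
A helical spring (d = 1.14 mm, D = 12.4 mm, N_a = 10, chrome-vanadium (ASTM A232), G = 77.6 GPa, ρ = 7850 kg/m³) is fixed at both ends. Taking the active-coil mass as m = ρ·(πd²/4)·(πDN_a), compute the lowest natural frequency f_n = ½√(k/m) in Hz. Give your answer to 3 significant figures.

262 Hz

k = Gd⁴/(8D³N_a) = (77.6×10³)(1.14⁴)/(8·12.4³·10) = 0.85926 N/mm = 859.26 N/m
Wire length L = πDN_a = π·12.4·10 = 389.56 mm
m = ρ·(πd²/4)·L = 7850 × 1.0207×10⁻⁶ m² × 0.38956 m = 0.0031213 kg
f_n = ½√(k/m) = 0.5·√(859.26/0.0031213) = 0.5·√(2.7529e+05) = 262.34 Hz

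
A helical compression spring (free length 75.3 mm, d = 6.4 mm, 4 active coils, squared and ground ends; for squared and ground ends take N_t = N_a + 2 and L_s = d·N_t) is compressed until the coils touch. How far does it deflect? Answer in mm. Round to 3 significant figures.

36.9 mm

N_t = 6; L_s = 6.4·6 = 38.4 mm
δ_solid = L₀ − L_s = 75.3 − 38.4 = 36.9 mm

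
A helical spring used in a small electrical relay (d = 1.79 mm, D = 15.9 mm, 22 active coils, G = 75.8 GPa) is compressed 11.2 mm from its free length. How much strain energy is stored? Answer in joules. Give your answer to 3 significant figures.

k = Gd⁴/(8D³N_a) = (75.8×10³)(1.79⁴)/(8·15.9³·22) = 1.1 N/mm
U = ½kδ² = 0.5 × 1.1 × 11.2² = 68.99 N·mm = 0.06899 J

0.0690 J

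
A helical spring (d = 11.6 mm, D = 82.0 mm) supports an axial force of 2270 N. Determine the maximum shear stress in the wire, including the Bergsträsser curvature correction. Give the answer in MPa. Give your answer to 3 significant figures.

364 MPa

Spring index C = D/d = 82.0/11.6 = 7.0690
K_B = (4C+2)/(4C−3) = 30.276/25.276 = 1.1978
τ₀ = 8FD/(πd³) = 8·2270·82.0/(π·11.6³) = 1.48912e+06/4903.7 = 303.67 MPa
τ_max = K·τ₀ = 1.1978 × 303.67 = 363.74 MPa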